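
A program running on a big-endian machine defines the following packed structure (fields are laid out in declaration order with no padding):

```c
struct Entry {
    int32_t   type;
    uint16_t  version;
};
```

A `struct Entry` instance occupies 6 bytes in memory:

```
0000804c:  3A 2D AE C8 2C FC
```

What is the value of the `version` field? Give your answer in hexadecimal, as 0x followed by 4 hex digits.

0x2CFC

`version` follows `type` (4 bytes), so it starts at byte offset 4 and occupies 2 bytes.
Bytes at offsets 4..5: 2C FC.
In big-endian order the high byte comes first in memory.
The bytes are already most-significant first: 0x2CFC.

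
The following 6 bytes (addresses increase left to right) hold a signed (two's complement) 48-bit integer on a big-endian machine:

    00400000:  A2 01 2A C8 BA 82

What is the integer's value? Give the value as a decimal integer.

In big-endian order the high byte comes first in memory.
The bytes are already most-significant first: 0xA2012AC8BA82.
Top bit is set, so as a signed 48-bit value this is 0xA2012AC8BA82 − 2^48 = -103349080245630.

-103349080245630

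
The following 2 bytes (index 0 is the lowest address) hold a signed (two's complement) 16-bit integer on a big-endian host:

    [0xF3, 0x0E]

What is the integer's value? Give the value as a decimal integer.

Big-endian stores the most-significant byte at the lowest address.
The bytes are already most-significant first: 0xF30E.
Top bit is set, so as a signed 16-bit value this is 0xF30E − 2^16 = -3314.

-3314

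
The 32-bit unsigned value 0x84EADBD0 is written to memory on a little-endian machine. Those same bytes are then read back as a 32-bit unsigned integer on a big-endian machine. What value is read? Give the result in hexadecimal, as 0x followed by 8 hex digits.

Stored little-endian, the bytes at ascending addresses are D0 DB EA 84.
Read back as big-endian, the last byte is least significant, giving 0xD0DBEA84.

0xD0DBEA84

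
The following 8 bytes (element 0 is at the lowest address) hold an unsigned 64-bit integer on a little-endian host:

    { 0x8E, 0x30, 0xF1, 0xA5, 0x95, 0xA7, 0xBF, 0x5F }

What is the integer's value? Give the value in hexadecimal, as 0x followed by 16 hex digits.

Little-endian: lowest address holds the least-significant byte.
Reassemble most-significant byte first: 5F BF A7 95 A5 F1 30 8E → 0x5FBFA795A5F1308E.

0x5FBFA795A5F1308E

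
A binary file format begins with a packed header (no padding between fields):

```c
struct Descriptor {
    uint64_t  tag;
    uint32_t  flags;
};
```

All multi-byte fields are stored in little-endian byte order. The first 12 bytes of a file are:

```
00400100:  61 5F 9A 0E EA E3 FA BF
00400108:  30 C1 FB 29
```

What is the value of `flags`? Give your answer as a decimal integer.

704364848

`flags` follows `tag` (8 bytes), so it starts at byte offset 8 and occupies 4 bytes.
Bytes at offsets 8..11: 30 C1 FB 29.
In little-endian order the low byte comes first in memory.
Reassemble most-significant byte first: 29 FB C1 30 → 0x29FBC130.
0x29FBC130 = 704364848.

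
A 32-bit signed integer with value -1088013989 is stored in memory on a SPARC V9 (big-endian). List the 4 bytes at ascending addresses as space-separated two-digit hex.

Two's complement of -1088013989 in 32 bits: 1088013989 = 0x40D9C6A5; invert → 0xBF26395A; add 1 → 0xBF26395B.
Split into bytes (most-significant first): BF 26 39 5B.
In big-endian order the high byte comes first in memory.
So the memory order matches the most-significant-first order: BF 26 39 5B.

BF 26 39 5B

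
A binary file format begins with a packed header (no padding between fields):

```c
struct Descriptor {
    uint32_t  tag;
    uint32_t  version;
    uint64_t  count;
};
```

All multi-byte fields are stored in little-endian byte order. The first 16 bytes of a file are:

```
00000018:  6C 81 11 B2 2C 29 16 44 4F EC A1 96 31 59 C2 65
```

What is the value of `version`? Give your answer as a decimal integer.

1142303020

`version` follows `tag` (4 bytes), so it starts at byte offset 4 and occupies 4 bytes.
Bytes at offsets 4..7: 2C 29 16 44.
Little-endian stores the least-significant byte at the lowest address.
Reassemble most-significant byte first: 44 16 29 2C → 0x4416292C.
0x4416292C = 1142303020.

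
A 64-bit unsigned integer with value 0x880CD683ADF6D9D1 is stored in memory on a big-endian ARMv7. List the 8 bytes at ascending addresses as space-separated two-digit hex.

88 0C D6 83 AD F6 D9 D1

Split into bytes (most-significant first): 88 0C D6 83 AD F6 D9 D1.
In big-endian order the high byte comes first in memory.
So the memory order matches the most-significant-first order: 88 0C D6 83 AD F6 D9 D1.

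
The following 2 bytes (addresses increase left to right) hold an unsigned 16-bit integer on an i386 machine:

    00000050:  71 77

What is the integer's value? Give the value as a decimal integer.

30577

Little-endian: lowest address holds the least-significant byte.
Reassemble most-significant byte first: 77 71 → 0x7771.
0x7771 = 30577.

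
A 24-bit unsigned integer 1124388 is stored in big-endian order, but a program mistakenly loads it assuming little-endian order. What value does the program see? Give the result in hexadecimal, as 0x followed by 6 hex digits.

1124388 in 24-bit hexadecimal is 0x112824.
Stored big-endian, the bytes at ascending addresses are 11 28 24.
Read back as little-endian, the first byte is least significant, giving 0x242811.

0x242811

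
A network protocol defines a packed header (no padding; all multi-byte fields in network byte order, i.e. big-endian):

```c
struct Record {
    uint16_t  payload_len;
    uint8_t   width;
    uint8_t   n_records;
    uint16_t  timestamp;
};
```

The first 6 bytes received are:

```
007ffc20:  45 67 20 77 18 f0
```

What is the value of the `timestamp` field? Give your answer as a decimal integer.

`timestamp` follows `payload_len` (2 B), `width` (1 B), `n_records` (1 B), so it starts at offset 2 + 1 + 1 = 4 and occupies 2 bytes.
Bytes at offsets 4..5: 18 F0.
In big-endian order the high byte comes first in memory.
The bytes are already most-significant first: 0x18F0.
0x18F0 = 6384.

6384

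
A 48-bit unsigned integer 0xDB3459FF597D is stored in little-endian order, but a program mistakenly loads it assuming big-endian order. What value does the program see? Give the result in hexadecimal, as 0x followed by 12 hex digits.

Stored little-endian, the bytes at ascending addresses are 7D 59 FF 59 34 DB.
Read back as big-endian, the last byte is least significant, giving 0x7D59FF5934DB.

0x7D59FF5934DB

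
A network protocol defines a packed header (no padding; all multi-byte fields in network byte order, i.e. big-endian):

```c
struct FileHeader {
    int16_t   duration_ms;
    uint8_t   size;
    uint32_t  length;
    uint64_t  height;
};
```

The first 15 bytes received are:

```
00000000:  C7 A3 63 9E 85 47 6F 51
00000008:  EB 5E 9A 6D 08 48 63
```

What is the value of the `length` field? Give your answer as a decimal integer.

`length` follows `duration_ms` (2 B), `size` (1 B), so it starts at offset 2 + 1 = 3 and occupies 4 bytes.
Bytes at offsets 3..6: 9E 85 47 6F.
Big-endian: lowest address holds the most-significant byte.
The bytes are already most-significant first: 0x9E85476F.
0x9E85476F = 2659534703.

2659534703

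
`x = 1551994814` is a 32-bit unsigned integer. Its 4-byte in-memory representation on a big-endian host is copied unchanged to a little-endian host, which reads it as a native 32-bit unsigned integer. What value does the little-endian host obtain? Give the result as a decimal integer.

1551994814 in 32-bit hexadecimal is 0x5C818FBE.
Stored big-endian, the bytes at ascending addresses are 5C 81 8F BE.
Read back as little-endian, the first byte is least significant, giving 0xBE8F815C.
0xBE8F815C = 3197075804.

3197075804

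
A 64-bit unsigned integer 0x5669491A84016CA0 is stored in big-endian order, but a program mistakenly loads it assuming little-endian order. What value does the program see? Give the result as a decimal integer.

Stored big-endian, the bytes at ascending addresses are 56 69 49 1A 84 01 6C A0.
Read back as little-endian, the first byte is least significant, giving 0xA06C01841A496956.
0xA06C01841A496956 = 11559616010441550166.

11559616010441550166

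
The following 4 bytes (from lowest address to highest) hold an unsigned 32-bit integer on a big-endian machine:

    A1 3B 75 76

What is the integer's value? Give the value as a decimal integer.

2705028470

Big-endian: lowest address holds the most-significant byte.
The bytes are already most-significant first: 0xA13B7576.
0xA13B7576 = 2705028470.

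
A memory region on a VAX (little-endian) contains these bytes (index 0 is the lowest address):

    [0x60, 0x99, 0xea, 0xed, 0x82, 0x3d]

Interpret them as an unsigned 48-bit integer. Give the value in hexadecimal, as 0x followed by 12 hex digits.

0x3D82EDEA9960

In little-endian order the low byte comes first in memory.
Reassemble most-significant byte first: 3D 82 ED EA 99 60 → 0x3D82EDEA9960.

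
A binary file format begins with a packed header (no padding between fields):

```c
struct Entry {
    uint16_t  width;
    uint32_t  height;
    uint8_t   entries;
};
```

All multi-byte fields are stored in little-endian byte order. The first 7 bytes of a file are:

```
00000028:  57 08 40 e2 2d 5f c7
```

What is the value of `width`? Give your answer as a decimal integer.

2135

`width` is the first field, at byte offset 0, occupying 2 bytes.
Bytes at offsets 0..1: 57 08.
Little-endian stores the least-significant byte at the lowest address.
Reassemble most-significant byte first: 08 57 → 0x0857.
0x0857 = 2135.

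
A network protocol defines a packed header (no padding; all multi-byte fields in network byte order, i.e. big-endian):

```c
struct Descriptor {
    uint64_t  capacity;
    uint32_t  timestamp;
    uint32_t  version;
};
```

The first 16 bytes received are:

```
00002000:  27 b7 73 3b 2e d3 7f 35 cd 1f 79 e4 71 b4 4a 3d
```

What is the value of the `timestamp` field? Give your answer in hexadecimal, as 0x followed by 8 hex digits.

`timestamp` follows `capacity` (8 bytes), so it starts at byte offset 8 and occupies 4 bytes.
Bytes at offsets 8..11: CD 1F 79 E4.
Big-endian: lowest address holds the most-significant byte.
The bytes are already most-significant first: 0xCD1F79E4.

0xCD1F79E4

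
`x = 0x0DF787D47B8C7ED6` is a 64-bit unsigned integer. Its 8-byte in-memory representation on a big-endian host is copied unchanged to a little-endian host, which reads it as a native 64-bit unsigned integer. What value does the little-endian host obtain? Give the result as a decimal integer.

Stored big-endian, the bytes at ascending addresses are 0D F7 87 D4 7B 8C 7E D6.
Read back as little-endian, the first byte is least significant, giving 0xD67E8C7BD487F70D.
0xD67E8C7BD487F70D = 15455945434656667405.

15455945434656667405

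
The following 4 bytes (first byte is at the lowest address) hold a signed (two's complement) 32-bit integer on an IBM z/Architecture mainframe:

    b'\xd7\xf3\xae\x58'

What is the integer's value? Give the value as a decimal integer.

-671895976

Big-endian stores the most-significant byte at the lowest address.
The bytes are already most-significant first: 0xD7F3AE58.
Top bit is set, so as a signed 32-bit value this is 0xD7F3AE58 − 2^32 = -671895976.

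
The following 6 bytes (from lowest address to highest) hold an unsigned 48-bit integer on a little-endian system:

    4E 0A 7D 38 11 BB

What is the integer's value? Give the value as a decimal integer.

205682636556878

Little-endian stores the least-significant byte at the lowest address.
Reassemble most-significant byte first: BB 11 38 7D 0A 4E → 0xBB11387D0A4E.
0xBB11387D0A4E = 205682636556878.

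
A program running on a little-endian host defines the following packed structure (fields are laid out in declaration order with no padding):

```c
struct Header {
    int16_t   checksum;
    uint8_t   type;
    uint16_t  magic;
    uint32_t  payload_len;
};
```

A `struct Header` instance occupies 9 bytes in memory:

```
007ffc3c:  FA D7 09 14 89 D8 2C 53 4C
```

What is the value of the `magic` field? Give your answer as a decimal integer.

35092

`magic` follows `checksum` (2 B), `type` (1 B), so it starts at offset 2 + 1 = 3 and occupies 2 bytes.
Bytes at offsets 3..4: 14 89.
Little-endian stores the least-significant byte at the lowest address.
Reassemble most-significant byte first: 89 14 → 0x8914.
0x8914 = 35092.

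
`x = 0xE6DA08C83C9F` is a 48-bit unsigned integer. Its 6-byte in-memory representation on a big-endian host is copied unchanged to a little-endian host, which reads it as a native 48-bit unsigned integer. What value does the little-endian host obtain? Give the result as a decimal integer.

Stored big-endian, the bytes at ascending addresses are E6 DA 08 C8 3C 9F.
Read back as little-endian, the first byte is least significant, giving 0x9F3CC808DAE6.
0x9F3CC808DAE6 = 175083402877670.

175083402877670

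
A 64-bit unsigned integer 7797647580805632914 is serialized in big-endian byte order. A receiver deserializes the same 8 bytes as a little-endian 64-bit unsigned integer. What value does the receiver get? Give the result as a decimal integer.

10561955121419204204

7797647580805632914 in 64-bit hexadecimal is 0x6C36CF29399A9392.
Stored big-endian, the bytes at ascending addresses are 6C 36 CF 29 39 9A 93 92.
Read back as little-endian, the first byte is least significant, giving 0x92939A3929CF366C.
0x92939A3929CF366C = 10561955121419204204.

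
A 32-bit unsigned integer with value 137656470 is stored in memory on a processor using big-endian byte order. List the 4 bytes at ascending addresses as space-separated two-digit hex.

137656470 in hexadecimal, padded to 32 bits, is 0x08347896.
Split into bytes (most-significant first): 08 34 78 96.
Big-endian: lowest address holds the most-significant byte.
So the memory order matches the most-significant-first order: 08 34 78 96.

08 34 78 96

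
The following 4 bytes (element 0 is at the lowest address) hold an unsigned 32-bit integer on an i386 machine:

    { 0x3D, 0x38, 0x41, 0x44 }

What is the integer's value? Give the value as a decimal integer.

Little-endian: lowest address holds the least-significant byte.
Reassemble most-significant byte first: 44 41 38 3D → 0x4441383D.
0x4441383D = 1145124925.

1145124925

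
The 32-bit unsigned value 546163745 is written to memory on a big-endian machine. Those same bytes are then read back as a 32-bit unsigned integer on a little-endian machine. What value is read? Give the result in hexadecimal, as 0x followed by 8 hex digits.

546163745 in 32-bit hexadecimal is 0x208DCC21.
Stored big-endian, the bytes at ascending addresses are 20 8D CC 21.
Read back as little-endian, the first byte is least significant, giving 0x21CC8D20.

0x21CC8D20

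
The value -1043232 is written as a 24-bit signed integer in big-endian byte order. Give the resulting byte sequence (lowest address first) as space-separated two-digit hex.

F0 14 E0

Two's complement of -1043232 in 24 bits: 1043232 = 0x0FEB20; invert → 0xF014DF; add 1 → 0xF014E0.
Split into bytes (most-significant first): F0 14 E0.
Big-endian: lowest address holds the most-significant byte.
So the memory order matches the most-significant-first order: F0 14 E0.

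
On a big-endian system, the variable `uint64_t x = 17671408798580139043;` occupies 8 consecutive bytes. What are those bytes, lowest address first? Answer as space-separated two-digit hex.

17671408798580139043 in hexadecimal, padded to 64 bits, is 0xF53D74ACD814E423.
Split into bytes (most-significant first): F5 3D 74 AC D8 14 E4 23.
Big-endian stores the most-significant byte at the lowest address.
So the memory order matches the most-significant-first order: F5 3D 74 AC D8 14 E4 23.

F5 3D 74 AC D8 14 E4 23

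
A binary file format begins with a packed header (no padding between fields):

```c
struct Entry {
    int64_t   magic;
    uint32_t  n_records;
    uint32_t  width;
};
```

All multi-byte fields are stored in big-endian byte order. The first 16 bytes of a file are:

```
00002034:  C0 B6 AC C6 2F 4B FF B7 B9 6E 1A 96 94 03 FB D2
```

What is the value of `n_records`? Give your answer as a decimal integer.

3111000726

`n_records` follows `magic` (8 bytes), so it starts at byte offset 8 and occupies 4 bytes.
Bytes at offsets 8..11: B9 6E 1A 96.
Big-endian: lowest address holds the most-significant byte.
The bytes are already most-significant first: 0xB96E1A96.
0xB96E1A96 = 3111000726.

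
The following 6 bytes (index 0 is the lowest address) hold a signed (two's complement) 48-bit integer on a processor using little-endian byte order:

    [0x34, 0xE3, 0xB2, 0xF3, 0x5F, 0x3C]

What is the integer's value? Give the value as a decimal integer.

66382808146740

In little-endian order the low byte comes first in memory.
Reassemble most-significant byte first: 3C 5F F3 B2 E3 34 → 0x3C5FF3B2E334.
0x3C5FF3B2E334 = 66382808146740.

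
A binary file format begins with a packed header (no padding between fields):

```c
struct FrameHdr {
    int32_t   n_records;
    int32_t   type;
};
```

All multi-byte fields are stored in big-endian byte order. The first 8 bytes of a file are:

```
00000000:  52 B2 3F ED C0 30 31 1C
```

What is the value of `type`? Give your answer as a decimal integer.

-1070583524

`type` follows `n_records` (4 bytes), so it starts at byte offset 4 and occupies 4 bytes.
Bytes at offsets 4..7: C0 30 31 1C.
Big-endian: lowest address holds the most-significant byte.
The bytes are already most-significant first: 0xC030311C.
Top bit is set, so as a signed 32-bit value this is 0xC030311C − 2^32 = -1070583524.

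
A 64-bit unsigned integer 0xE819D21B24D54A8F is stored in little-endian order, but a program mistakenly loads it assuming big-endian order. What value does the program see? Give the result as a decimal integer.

Stored little-endian, the bytes at ascending addresses are 8F 4A D5 24 1B D2 19 E8.
Read back as big-endian, the last byte is least significant, giving 0x8F4AD5241BD219E8.
0x8F4AD5241BD219E8 = 10325299446762576360.

10325299446762576360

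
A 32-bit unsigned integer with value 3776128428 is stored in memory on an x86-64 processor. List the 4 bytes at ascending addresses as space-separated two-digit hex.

3776128428 in hexadecimal, padded to 32 bits, is 0xE11325AC.
Split into bytes (most-significant first): E1 13 25 AC.
Little-endian stores the least-significant byte at the lowest address.
So at ascending addresses the bytes are AC 25 13 E1.

AC 25 13 E1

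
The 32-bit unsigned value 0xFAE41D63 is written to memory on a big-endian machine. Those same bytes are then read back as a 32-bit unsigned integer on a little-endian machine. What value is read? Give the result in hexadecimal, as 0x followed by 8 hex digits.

Stored big-endian, the bytes at ascending addresses are FA E4 1D 63.
Read back as little-endian, the first byte is least significant, giving 0x631DE4FA.

0x631DE4FA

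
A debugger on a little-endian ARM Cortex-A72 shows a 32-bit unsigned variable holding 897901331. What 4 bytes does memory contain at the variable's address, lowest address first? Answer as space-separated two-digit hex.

13 E3 84 35

897901331 in hexadecimal, padded to 32 bits, is 0x3584E313.
Split into bytes (most-significant first): 35 84 E3 13.
In little-endian order the low byte comes first in memory.
So at ascending addresses the bytes are 13 E3 84 35.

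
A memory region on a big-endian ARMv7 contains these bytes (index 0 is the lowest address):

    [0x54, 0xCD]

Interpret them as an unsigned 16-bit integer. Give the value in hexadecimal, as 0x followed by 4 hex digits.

In big-endian order the high byte comes first in memory.
The bytes are already most-significant first: 0x54CD.

0x54CD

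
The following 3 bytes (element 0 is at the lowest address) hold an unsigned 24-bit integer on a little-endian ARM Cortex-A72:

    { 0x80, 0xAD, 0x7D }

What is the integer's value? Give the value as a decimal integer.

8236416

In little-endian order the low byte comes first in memory.
Reassemble most-significant byte first: 7D AD 80 → 0x7DAD80.
0x7DAD80 = 8236416.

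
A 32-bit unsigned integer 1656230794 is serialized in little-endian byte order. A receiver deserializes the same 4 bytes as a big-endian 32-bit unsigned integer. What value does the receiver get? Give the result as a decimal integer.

1656230794 in 32-bit hexadecimal is 0x62B8138A.
Stored little-endian, the bytes at ascending addresses are 8A 13 B8 62.
Read back as big-endian, the last byte is least significant, giving 0x8A13B862.
0x8A13B862 = 2316548194.

2316548194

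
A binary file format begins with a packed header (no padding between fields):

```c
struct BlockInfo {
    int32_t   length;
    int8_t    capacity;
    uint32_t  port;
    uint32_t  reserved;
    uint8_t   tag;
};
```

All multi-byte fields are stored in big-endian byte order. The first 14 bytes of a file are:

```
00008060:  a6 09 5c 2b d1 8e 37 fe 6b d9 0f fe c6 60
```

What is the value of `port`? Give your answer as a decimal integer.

`port` follows `length` (4 B), `capacity` (1 B), so it starts at offset 4 + 1 = 5 and occupies 4 bytes.
Bytes at offsets 5..8: 8E 37 FE 6B.
Big-endian: lowest address holds the most-significant byte.
The bytes are already most-significant first: 0x8E37FE6B.
0x8E37FE6B = 2386034283.

2386034283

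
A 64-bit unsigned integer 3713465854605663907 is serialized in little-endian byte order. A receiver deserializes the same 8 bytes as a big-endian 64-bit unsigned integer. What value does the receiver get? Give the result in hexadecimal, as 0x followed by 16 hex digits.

0xA31E501D85E18833

3713465854605663907 in 64-bit hexadecimal is 0x3388E1851D501EA3.
Stored little-endian, the bytes at ascending addresses are A3 1E 50 1D 85 E1 88 33.
Read back as big-endian, the last byte is least significant, giving 0xA31E501D85E18833.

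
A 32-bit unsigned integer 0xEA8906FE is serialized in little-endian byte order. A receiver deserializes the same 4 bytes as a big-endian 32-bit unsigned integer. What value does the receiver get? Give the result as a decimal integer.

Stored little-endian, the bytes at ascending addresses are FE 06 89 EA.
Read back as big-endian, the last byte is least significant, giving 0xFE0689EA.
0xFE0689EA = 4261841386.

4261841386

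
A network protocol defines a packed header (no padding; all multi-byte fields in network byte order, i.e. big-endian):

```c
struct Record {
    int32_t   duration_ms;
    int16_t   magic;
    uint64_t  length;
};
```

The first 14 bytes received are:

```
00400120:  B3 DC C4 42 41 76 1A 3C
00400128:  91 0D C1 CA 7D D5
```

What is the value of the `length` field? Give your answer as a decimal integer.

`length` follows `duration_ms` (4 B), `magic` (2 B), so it starts at offset 4 + 2 = 6 and occupies 8 bytes.
Bytes at offsets 6..13: 1A 3C 91 0D C1 CA 7D D5.
In big-endian order the high byte comes first in memory.
The bytes are already most-significant first: 0x1A3C910DC1CA7DD5.
0x1A3C910DC1CA7DD5 = 1890545431860641237.

1890545431860641237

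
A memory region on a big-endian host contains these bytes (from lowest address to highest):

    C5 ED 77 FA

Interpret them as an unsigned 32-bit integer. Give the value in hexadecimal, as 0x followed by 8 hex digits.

Big-endian: lowest address holds the most-significant byte.
The bytes are already most-significant first: 0xC5ED77FA.

0xC5ED77FA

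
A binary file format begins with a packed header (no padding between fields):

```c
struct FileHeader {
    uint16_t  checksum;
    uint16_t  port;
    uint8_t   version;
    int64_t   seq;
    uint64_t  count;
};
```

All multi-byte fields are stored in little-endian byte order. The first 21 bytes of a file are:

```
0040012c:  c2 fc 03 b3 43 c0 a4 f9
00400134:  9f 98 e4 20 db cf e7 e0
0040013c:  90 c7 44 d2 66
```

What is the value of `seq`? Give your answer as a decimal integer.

`seq` follows `checksum` (2 B), `port` (2 B), `version` (1 B), so it starts at offset 2 + 2 + 1 = 5 and occupies 8 bytes.
Bytes at offsets 5..12: C0 A4 F9 9F 98 E4 20 DB.
Little-endian stores the least-significant byte at the lowest address.
Reassemble most-significant byte first: DB 20 E4 98 9F F9 A4 C0 → 0xDB20E4989FF9A4C0.
Top bit is set, so as a signed 64-bit value this is 0xDB20E4989FF9A4C0 − 2^64 = -2656872435978492736.

-2656872435978492736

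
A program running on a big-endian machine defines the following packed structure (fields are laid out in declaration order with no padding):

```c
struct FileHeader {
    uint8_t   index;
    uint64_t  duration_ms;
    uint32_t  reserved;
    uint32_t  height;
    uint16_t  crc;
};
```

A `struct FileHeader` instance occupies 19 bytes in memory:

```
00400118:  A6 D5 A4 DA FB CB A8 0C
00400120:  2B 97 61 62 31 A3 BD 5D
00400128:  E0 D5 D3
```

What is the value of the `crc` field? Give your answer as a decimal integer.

`crc` follows `index` (1 B), `duration_ms` (8 B), `reserved` (4 B), `height` (4 B), so it starts at offset 1 + 8 + 4 + 4 = 17 and occupies 2 bytes.
Bytes at offsets 17..18: D5 D3.
Big-endian: lowest address holds the most-significant byte.
The bytes are already most-significant first: 0xD5D3.
0xD5D3 = 54739.

54739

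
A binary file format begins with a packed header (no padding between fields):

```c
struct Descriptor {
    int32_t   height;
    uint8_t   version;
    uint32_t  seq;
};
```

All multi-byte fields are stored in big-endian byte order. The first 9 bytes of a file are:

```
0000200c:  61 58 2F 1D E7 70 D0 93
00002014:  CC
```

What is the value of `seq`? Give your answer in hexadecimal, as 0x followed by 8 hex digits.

`seq` follows `height` (4 B), `version` (1 B), so it starts at offset 4 + 1 = 5 and occupies 4 bytes.
Bytes at offsets 5..8: 70 D0 93 CC.
In big-endian order the high byte comes first in memory.
The bytes are already most-significant first: 0x70D093CC.

0x70D093CC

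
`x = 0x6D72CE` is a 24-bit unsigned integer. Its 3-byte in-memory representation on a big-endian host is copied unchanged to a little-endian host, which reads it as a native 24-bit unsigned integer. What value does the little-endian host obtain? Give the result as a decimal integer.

Stored big-endian, the bytes at ascending addresses are 6D 72 CE.
Read back as little-endian, the first byte is least significant, giving 0xCE726D.
0xCE726D = 13529709.

13529709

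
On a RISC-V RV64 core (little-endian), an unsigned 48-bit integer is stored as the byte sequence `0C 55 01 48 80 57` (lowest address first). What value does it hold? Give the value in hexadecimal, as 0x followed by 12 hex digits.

In little-endian order the low byte comes first in memory.
Reassemble most-significant byte first: 57 80 48 01 55 0C → 0x57804801550C.

0x57804801550C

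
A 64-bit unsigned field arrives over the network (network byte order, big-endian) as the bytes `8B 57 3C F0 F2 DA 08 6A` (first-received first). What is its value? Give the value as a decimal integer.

10040560899810003050

In big-endian order the high byte comes first in memory.
The bytes are already most-significant first: 0x8B573CF0F2DA086A.
0x8B573CF0F2DA086A = 10040560899810003050.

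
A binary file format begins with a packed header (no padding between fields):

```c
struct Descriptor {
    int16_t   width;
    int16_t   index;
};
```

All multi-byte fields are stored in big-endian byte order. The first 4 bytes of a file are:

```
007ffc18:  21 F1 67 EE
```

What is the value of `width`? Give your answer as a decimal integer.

`width` is the first field, at byte offset 0, occupying 2 bytes.
Bytes at offsets 0..1: 21 F1.
Big-endian stores the most-significant byte at the lowest address.
The bytes are already most-significant first: 0x21F1.
0x21F1 = 8689.

8689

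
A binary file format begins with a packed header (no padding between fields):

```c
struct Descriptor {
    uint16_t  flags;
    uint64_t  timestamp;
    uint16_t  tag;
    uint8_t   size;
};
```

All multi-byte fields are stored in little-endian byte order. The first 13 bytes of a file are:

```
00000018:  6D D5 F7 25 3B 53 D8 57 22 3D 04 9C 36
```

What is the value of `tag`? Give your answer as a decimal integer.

39940

`tag` follows `flags` (2 B), `timestamp` (8 B), so it starts at offset 2 + 8 = 10 and occupies 2 bytes.
Bytes at offsets 10..11: 04 9C.
Little-endian: lowest address holds the least-significant byte.
Reassemble most-significant byte first: 9C 04 → 0x9C04.
0x9C04 = 39940.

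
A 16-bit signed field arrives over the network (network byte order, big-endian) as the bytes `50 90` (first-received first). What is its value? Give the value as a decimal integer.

Big-endian: lowest address holds the most-significant byte.
The bytes are already most-significant first: 0x5090.
0x5090 = 20624.

20624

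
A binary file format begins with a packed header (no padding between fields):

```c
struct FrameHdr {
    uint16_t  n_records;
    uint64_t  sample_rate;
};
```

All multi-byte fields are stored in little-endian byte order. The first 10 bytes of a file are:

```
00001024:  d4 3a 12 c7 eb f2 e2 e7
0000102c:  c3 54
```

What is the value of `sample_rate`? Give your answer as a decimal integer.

`sample_rate` follows `n_records` (2 bytes), so it starts at byte offset 2 and occupies 8 bytes.
Bytes at offsets 2..9: 12 C7 EB F2 E2 E7 C3 54.
Little-endian: lowest address holds the least-significant byte.
Reassemble most-significant byte first: 54 C3 E7 E2 F2 EB C7 12 → 0x54C3E7E2F2EBC712.
0x54C3E7E2F2EBC712 = 6107980481568687890.

6107980481568687890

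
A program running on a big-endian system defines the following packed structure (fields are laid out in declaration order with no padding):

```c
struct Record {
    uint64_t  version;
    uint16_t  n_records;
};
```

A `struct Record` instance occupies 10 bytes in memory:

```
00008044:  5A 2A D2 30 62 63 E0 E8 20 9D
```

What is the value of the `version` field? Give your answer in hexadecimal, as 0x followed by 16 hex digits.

`version` is the first field, at byte offset 0, occupying 8 bytes.
Bytes at offsets 0..7: 5A 2A D2 30 62 63 E0 E8.
Big-endian stores the most-significant byte at the lowest address.
The bytes are already most-significant first: 0x5A2AD2306263E0E8.

0x5A2AD2306263E0E8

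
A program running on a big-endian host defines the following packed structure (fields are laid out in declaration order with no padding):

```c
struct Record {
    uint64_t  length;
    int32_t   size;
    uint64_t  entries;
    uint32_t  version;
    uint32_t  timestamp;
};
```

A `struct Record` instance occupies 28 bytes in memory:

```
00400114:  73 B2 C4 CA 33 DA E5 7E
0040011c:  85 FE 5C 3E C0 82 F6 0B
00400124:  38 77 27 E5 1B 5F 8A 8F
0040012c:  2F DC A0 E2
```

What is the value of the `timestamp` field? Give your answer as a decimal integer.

`timestamp` follows `length` (8 B), `size` (4 B), `entries` (8 B), `version` (4 B), so it starts at offset 8 + 4 + 8 + 4 = 24 and occupies 4 bytes.
Bytes at offsets 24..27: 2F DC A0 E2.
Big-endian: lowest address holds the most-significant byte.
The bytes are already most-significant first: 0x2FDCA0E2.
0x2FDCA0E2 = 802988258.

802988258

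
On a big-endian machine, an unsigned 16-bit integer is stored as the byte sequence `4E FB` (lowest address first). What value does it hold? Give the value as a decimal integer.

In big-endian order the high byte comes first in memory.
The bytes are already most-significant first: 0x4EFB.
0x4EFB = 20219.

20219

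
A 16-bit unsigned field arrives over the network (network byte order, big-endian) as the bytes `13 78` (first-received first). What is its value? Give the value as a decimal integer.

4984

Big-endian stores the most-significant byte at the lowest address.
The bytes are already most-significant first: 0x1378.
0x1378 = 4984.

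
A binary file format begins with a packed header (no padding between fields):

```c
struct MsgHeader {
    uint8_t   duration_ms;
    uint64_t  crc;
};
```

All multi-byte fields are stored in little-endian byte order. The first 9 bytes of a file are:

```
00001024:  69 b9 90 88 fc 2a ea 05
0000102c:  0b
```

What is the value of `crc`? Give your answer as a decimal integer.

`crc` follows `duration_ms` (1 byte), so it starts at byte offset 1 and occupies 8 bytes.
Bytes at offsets 1..8: B9 90 88 FC 2A EA 05 0B.
Little-endian stores the least-significant byte at the lowest address.
Reassemble most-significant byte first: 0B 05 EA 2A FC 88 90 B9 → 0x0B05EA2AFC8890B9.
0x0B05EA2AFC8890B9 = 794298379647094969.

794298379647094969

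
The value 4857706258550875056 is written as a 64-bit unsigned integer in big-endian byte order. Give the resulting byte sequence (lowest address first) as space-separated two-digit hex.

4857706258550875056 in hexadecimal, padded to 64 bits, is 0x436A0A1ADC1DE3B0.
Split into bytes (most-significant first): 43 6A 0A 1A DC 1D E3 B0.
In big-endian order the high byte comes first in memory.
So the memory order matches the most-significant-first order: 43 6A 0A 1A DC 1D E3 B0.

43 6A 0A 1A DC 1D E3 B0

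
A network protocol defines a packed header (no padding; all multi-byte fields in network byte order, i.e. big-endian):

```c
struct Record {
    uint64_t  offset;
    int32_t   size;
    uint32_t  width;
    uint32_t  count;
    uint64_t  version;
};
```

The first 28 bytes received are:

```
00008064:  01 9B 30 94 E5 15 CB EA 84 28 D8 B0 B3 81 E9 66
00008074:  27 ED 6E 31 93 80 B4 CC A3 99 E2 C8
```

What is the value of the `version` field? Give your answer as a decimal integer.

`version` follows `offset` (8 B), `size` (4 B), `width` (4 B), `count` (4 B), so it starts at offset 8 + 4 + 4 + 4 = 20 and occupies 8 bytes.
Bytes at offsets 20..27: 93 80 B4 CC A3 99 E2 C8.
In big-endian order the high byte comes first in memory.
The bytes are already most-significant first: 0x9380B4CCA399E2C8.
0x9380B4CCA399E2C8 = 10628693911605469896.

10628693911605469896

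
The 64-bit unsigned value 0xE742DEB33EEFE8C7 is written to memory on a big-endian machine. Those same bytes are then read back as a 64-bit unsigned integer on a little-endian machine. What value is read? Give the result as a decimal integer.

Stored big-endian, the bytes at ascending addresses are E7 42 DE B3 3E EF E8 C7.
Read back as little-endian, the first byte is least significant, giving 0xC7E8EF3EB3DE42E7.
0xC7E8EF3EB3DE42E7 = 14405026460729230055.

14405026460729230055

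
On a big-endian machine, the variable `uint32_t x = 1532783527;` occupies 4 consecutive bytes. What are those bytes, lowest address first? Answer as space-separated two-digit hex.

5B 5C 6B A7

1532783527 in hexadecimal, padded to 32 bits, is 0x5B5C6BA7.
Split into bytes (most-significant first): 5B 5C 6B A7.
In big-endian order the high byte comes first in memory.
So the memory order matches the most-significant-first order: 5B 5C 6B A7.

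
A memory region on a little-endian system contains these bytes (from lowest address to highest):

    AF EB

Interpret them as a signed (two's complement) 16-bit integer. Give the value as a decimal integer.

In little-endian order the low byte comes first in memory.
Reassemble most-significant byte first: EB AF → 0xEBAF.
Top bit is set, so as a signed 16-bit value this is 0xEBAF − 2^16 = -5201.

-5201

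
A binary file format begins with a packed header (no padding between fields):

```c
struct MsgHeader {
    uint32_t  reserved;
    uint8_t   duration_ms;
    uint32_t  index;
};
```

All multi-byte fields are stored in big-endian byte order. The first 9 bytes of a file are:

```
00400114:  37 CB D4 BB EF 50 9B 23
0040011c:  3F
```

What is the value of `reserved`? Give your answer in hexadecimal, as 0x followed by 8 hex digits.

0x37CBD4BB

`reserved` is the first field, at byte offset 0, occupying 4 bytes.
Bytes at offsets 0..3: 37 CB D4 BB.
Big-endian: lowest address holds the most-significant byte.
The bytes are already most-significant first: 0x37CBD4BB.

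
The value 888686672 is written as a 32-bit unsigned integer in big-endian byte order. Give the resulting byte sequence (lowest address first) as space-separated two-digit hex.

34 F8 48 50

888686672 in hexadecimal, padded to 32 bits, is 0x34F84850.
Split into bytes (most-significant first): 34 F8 48 50.
In big-endian order the high byte comes first in memory.
So the memory order matches the most-significant-first order: 34 F8 48 50.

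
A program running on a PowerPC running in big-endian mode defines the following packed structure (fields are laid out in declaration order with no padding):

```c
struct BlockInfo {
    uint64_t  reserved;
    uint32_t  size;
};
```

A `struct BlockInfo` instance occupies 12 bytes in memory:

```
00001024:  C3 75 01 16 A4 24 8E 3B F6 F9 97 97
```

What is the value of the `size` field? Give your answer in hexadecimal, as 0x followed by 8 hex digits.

`size` follows `reserved` (8 bytes), so it starts at byte offset 8 and occupies 4 bytes.
Bytes at offsets 8..11: F6 F9 97 97.
In big-endian order the high byte comes first in memory.
The bytes are already most-significant first: 0xF6F99797.

0xF6F99797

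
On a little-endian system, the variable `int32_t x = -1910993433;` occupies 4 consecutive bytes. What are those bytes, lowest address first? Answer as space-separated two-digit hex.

Two's complement of -1910993433 in 32 bits: 1910993433 = 0x71E77219; invert → 0x8E188DE6; add 1 → 0x8E188DE7.
Split into bytes (most-significant first): 8E 18 8D E7.
Little-endian: lowest address holds the least-significant byte.
So at ascending addresses the bytes are E7 8D 18 8E.

E7 8D 18 8E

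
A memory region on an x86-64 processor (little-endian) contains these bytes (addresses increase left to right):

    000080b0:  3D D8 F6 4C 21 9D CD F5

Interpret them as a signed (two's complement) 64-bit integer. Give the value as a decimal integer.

-734758397840795587

Little-endian stores the least-significant byte at the lowest address.
Reassemble most-significant byte first: F5 CD 9D 21 4C F6 D8 3D → 0xF5CD9D214CF6D83D.
Top bit is set, so as a signed 64-bit value this is 0xF5CD9D214CF6D83D − 2^64 = -734758397840795587.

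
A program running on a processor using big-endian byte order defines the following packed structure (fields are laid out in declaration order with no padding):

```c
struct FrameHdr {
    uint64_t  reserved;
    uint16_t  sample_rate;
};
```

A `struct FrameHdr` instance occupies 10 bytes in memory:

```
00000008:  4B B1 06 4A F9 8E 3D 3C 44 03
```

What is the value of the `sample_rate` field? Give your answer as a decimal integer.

17411

`sample_rate` follows `reserved` (8 bytes), so it starts at byte offset 8 and occupies 2 bytes.
Bytes at offsets 8..9: 44 03.
In big-endian order the high byte comes first in memory.
The bytes are already most-significant first: 0x4403.
0x4403 = 17411.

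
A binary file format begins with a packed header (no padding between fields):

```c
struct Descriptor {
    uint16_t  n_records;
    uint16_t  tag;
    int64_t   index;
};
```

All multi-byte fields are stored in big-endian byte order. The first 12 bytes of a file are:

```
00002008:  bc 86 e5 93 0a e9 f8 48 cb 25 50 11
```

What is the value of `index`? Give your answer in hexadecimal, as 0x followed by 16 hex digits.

`index` follows `n_records` (2 B), `tag` (2 B), so it starts at offset 2 + 2 = 4 and occupies 8 bytes.
Bytes at offsets 4..11: 0A E9 F8 48 CB 25 50 11.
Big-endian stores the most-significant byte at the lowest address.
The bytes are already most-significant first: 0x0AE9F848CB255011.

0x0AE9F848CB255011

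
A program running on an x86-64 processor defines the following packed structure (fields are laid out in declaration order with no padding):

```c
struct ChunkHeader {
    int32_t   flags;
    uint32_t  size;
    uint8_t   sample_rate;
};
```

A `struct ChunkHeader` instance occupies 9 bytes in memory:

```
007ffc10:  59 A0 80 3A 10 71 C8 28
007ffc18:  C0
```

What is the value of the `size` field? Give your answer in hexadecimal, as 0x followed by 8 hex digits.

0x28C87110

`size` follows `flags` (4 bytes), so it starts at byte offset 4 and occupies 4 bytes.
Bytes at offsets 4..7: 10 71 C8 28.
In little-endian order the low byte comes first in memory.
Reassemble most-significant byte first: 28 C8 71 10 → 0x28C87110.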